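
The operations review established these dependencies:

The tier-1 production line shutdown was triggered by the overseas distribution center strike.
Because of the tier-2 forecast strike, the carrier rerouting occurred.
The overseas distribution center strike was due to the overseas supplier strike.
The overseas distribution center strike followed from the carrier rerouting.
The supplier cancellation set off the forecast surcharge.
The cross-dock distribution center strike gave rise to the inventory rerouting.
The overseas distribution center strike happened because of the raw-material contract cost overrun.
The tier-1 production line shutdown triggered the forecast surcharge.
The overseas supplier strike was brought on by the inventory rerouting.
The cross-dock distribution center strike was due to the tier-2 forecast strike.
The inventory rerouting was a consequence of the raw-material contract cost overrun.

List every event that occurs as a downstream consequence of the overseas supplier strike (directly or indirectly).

Direct effects: the overseas distribution center strike.
2 steps out: the tier-1 production line shutdown.
3 steps out: the forecast surcharge.
Not reachable from it: the raw-material contract cost overrun, the tier-2 forecast strike, the supplier cancellation, the cross-dock distribution center strike, the inventory rerouting, the carrier rerouting.

the forecast surcharge, the overseas distribution center strike, the tier-1 production line shutdown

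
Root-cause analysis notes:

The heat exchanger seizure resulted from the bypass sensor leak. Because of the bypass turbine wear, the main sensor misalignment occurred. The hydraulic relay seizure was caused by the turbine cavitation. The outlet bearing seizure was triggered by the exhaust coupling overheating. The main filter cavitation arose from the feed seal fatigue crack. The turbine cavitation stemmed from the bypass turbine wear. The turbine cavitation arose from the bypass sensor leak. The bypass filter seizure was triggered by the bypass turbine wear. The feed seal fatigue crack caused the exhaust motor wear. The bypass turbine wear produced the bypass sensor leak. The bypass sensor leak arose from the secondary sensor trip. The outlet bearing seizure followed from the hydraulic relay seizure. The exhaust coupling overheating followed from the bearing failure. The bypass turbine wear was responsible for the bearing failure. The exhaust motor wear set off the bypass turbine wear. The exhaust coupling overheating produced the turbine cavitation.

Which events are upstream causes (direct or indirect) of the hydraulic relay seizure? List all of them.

Immediate cause of the hydraulic relay seizure: the turbine cavitation.
Further upstream: the feed seal fatigue crack, the exhaust motor wear, the bypass turbine wear, the bypass sensor leak, the bearing failure, the exhaust coupling overheating, the secondary sensor trip.

the bearing failure, the bypass sensor leak, the bypass turbine wear, the exhaust coupling overheating, the exhaust motor wear, the feed seal fatigue crack, the secondary sensor trip, the turbine cavitation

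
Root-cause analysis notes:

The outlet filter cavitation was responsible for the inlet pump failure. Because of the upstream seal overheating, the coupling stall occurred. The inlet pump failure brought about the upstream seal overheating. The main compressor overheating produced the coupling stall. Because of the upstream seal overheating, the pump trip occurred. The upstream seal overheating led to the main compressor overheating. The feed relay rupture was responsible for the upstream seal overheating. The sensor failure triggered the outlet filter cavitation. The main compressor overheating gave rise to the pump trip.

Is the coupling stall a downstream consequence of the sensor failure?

There is a causal chain: the sensor failure → the outlet filter cavitation → the inlet pump failure → the upstream seal overheating → the coupling stall.

Yes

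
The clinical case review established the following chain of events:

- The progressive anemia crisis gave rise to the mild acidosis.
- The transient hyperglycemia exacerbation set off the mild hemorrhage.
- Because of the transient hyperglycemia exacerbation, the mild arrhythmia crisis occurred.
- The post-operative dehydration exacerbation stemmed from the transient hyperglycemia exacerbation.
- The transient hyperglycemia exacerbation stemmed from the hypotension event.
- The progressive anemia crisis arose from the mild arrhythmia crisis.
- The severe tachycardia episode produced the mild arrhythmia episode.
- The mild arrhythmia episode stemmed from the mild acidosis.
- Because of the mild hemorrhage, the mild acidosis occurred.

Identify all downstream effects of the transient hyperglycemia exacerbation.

Direct effects: the mild arrhythmia crisis, the mild hemorrhage, the post-operative dehydration exacerbation.
2 steps out: the progressive anemia crisis, the mild acidosis.
3 steps out: the mild arrhythmia episode.
Not reachable from it: the hypotension event, the severe tachycardia episode.

the mild acidosis, the mild arrhythmia crisis, the mild arrhythmia episode, the mild hemorrhage, the post-operative dehydration exacerbation, the progressive anemia crisis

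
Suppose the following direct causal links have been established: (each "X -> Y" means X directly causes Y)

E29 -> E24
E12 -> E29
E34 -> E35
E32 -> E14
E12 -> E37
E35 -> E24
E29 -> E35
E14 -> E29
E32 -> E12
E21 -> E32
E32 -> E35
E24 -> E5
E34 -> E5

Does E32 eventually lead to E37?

There is a causal chain: E32 → E12 → E37.

Yes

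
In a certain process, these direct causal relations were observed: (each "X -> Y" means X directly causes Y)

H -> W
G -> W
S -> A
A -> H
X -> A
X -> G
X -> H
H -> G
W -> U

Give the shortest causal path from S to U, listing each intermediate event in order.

S → A → H → W → U

S → A
A → H
H → W
W → U
Length: 4 steps.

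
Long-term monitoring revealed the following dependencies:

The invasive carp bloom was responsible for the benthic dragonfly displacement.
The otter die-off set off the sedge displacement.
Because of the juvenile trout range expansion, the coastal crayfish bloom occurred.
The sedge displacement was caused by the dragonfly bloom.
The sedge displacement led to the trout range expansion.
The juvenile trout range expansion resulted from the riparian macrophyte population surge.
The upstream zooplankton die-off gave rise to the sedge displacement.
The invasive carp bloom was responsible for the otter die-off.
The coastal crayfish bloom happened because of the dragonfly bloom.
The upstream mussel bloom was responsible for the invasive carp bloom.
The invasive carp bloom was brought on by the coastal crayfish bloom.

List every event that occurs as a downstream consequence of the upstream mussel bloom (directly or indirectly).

Direct effects: the invasive carp bloom.
2 steps out: the benthic dragonfly displacement, the otter die-off.
3 steps out: the sedge displacement.
4 steps out: the trout range expansion.
Not reachable from it: the riparian macrophyte population surge, the dragonfly bloom, the juvenile trout range expansion, the coastal crayfish bloom, the upstream zooplankton die-off.

the benthic dragonfly displacement, the invasive carp bloom, the otter die-off, the sedge displacement, the trout range expansion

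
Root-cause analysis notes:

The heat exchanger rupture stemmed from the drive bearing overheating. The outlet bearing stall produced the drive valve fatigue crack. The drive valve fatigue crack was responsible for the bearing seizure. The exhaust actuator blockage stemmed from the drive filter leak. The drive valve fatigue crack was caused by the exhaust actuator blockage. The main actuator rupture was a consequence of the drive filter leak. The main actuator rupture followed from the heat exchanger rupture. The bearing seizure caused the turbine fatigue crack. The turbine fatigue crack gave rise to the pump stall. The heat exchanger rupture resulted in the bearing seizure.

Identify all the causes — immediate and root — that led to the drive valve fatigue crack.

the drive filter leak, the exhaust actuator blockage, the outlet bearing stall

Immediate causes of the drive valve fatigue crack: the outlet bearing stall, the exhaust actuator blockage.
Further upstream: the drive filter leak.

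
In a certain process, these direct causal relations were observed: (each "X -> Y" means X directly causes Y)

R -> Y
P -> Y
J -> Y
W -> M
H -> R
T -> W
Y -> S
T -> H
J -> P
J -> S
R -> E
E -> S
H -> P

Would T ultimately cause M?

There is a causal chain: T → W → M.

Yes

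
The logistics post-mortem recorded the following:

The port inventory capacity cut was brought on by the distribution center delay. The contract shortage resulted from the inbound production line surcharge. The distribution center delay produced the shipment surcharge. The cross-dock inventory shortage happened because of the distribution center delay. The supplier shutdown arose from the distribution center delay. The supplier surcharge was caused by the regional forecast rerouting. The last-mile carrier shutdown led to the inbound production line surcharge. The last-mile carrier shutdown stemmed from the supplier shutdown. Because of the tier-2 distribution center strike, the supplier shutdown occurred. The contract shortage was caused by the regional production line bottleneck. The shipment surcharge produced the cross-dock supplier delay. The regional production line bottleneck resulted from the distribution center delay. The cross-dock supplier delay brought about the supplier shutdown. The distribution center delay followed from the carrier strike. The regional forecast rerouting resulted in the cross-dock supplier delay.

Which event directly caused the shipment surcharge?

the distribution center delay

Upstream contributors include the carrier strike, but only the distribution center delay feeds directly into the shipment surcharge.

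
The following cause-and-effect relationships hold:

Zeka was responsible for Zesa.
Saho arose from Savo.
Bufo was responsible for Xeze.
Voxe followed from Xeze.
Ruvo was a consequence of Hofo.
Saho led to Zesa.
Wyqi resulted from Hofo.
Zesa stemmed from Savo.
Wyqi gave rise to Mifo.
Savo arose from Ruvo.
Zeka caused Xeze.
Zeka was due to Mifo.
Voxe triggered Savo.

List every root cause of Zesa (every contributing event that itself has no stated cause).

Tracing upstream from Zesa: Zesa ← Savo ← Ruvo ← Hofo.
A separate upstream branch: Zesa ← Savo ← Voxe ← Xeze ← Bufo.
Each of those chain origins has no stated cause.

Bufo, Hofo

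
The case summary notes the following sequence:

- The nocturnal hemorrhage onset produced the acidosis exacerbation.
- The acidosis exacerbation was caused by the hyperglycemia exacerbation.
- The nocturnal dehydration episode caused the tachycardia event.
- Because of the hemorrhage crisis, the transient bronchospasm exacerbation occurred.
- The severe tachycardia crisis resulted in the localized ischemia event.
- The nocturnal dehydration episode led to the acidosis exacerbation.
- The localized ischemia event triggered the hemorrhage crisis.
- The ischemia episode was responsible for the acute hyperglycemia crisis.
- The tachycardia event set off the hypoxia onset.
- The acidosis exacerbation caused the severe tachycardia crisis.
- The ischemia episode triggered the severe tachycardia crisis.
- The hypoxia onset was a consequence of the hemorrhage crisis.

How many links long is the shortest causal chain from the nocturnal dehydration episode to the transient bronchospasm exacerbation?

Shortest chain: the nocturnal dehydration episode → the acidosis exacerbation → the severe tachycardia crisis → the localized ischemia event → the hemorrhage crisis → the transient bronchospasm exacerbation.

5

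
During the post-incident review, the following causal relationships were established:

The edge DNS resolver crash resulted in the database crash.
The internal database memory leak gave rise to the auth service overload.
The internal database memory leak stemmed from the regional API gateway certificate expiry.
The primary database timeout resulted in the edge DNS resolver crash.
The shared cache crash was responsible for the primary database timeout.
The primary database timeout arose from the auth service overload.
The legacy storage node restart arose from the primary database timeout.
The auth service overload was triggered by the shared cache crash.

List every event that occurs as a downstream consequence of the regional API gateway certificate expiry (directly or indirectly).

the auth service overload, the database crash, the edge DNS resolver crash, the internal database memory leak, the legacy storage node restart, the primary database timeout

Direct effects: the internal database memory leak.
2 steps out: the auth service overload.
3 steps out: the primary database timeout.
4 steps out: the legacy storage node restart, the edge DNS resolver crash.
5 steps out: the database crash.
Not reachable from it: the shared cache crash.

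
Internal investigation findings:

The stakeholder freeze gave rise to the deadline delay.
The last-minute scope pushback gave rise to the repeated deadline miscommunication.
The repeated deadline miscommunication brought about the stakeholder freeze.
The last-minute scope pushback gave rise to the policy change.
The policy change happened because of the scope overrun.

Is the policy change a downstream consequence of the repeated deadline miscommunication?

The repeated deadline miscommunication leads to the stakeholder freeze, the deadline delay; the policy change is not among them.

No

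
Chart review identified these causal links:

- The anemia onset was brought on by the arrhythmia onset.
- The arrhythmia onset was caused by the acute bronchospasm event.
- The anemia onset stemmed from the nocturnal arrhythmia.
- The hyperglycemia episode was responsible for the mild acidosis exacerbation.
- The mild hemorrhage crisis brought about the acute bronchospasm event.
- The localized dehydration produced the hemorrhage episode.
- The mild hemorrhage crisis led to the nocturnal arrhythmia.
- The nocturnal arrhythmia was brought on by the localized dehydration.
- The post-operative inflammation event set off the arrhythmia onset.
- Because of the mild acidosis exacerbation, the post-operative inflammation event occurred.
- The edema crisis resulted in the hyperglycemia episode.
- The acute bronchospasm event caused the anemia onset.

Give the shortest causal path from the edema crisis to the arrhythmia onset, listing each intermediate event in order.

the edema crisis → the hyperglycemia episode → the mild acidosis exacerbation → the post-operative inflammation event → the arrhythmia onset

the edema crisis → the hyperglycemia episode
the hyperglycemia episode → the mild acidosis exacerbation
the mild acidosis exacerbation → the post-operative inflammation event
the post-operative inflammation event → the arrhythmia onset
Length: 4 steps.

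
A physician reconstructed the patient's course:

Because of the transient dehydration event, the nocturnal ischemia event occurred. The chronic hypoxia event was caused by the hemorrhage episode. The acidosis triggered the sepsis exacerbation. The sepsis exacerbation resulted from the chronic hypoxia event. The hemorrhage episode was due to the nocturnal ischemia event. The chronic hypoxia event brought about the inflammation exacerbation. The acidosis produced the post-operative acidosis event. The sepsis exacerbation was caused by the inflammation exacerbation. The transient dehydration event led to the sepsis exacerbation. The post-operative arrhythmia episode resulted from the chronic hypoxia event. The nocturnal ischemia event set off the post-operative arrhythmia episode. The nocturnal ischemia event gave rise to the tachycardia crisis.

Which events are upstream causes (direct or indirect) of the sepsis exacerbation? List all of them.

Immediate causes of the sepsis exacerbation: the transient dehydration event, the acidosis, the chronic hypoxia event, the inflammation exacerbation.
Further upstream: the nocturnal ischemia event, the hemorrhage episode.

the acidosis, the chronic hypoxia event, the hemorrhage episode, the inflammation exacerbation, the nocturnal ischemia event, the transient dehydration event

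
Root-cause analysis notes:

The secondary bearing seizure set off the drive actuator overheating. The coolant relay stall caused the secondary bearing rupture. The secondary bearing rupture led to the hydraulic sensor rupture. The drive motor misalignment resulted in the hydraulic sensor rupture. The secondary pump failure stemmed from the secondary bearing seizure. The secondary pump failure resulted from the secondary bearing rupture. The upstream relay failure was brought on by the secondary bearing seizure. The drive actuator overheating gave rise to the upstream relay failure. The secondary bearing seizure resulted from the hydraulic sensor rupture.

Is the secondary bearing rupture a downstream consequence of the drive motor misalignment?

The drive motor misalignment leads to the hydraulic sensor rupture, the secondary bearing seizure, the secondary pump failure, the drive actuator overheating, the upstream relay failure; the secondary bearing rupture is not among them.

No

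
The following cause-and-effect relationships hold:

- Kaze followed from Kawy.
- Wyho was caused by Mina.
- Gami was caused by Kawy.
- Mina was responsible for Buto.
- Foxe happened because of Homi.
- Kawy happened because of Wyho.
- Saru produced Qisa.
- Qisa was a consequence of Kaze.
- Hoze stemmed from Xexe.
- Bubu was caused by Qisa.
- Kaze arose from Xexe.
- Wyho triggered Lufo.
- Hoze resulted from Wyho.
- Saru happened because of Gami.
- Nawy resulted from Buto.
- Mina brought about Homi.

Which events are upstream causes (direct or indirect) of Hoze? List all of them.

Mina, Wyho, Xexe

Immediate causes of Hoze: Xexe, Wyho.
Further upstream: Mina.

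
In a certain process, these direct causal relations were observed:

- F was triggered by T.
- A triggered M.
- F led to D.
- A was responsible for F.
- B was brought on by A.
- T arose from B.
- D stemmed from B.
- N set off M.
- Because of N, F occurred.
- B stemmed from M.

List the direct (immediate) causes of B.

A, M

Upstream contributors include N, but only A, M feed directly into B.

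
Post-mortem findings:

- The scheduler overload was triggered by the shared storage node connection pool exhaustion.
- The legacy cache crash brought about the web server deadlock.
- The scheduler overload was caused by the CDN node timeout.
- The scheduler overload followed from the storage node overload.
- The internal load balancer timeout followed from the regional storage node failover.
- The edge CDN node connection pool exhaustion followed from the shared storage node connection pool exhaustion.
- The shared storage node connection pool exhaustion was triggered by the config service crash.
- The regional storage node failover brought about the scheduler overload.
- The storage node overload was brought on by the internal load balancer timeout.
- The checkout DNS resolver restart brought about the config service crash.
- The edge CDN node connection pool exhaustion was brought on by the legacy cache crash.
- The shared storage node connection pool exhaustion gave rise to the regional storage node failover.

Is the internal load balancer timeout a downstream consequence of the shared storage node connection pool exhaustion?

Yes

There is a causal chain: the shared storage node connection pool exhaustion → the regional storage node failover → the internal load balancer timeout.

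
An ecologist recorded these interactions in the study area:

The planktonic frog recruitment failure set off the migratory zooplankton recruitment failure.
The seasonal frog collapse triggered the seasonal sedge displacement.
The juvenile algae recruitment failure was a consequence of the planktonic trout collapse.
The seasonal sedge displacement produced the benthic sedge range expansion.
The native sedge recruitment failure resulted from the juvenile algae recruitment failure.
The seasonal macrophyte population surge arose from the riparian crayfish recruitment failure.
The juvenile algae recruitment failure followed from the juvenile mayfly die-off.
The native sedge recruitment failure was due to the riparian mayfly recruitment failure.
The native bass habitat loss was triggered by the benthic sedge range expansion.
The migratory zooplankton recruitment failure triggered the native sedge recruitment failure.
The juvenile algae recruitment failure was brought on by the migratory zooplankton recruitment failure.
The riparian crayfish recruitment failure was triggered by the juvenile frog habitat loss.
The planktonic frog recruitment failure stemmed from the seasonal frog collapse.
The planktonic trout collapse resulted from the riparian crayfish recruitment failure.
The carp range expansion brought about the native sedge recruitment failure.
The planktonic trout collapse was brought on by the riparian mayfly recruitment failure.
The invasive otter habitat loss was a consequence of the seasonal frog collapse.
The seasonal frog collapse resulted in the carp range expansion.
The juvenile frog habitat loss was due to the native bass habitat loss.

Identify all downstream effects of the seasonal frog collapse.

Direct effects: the seasonal sedge displacement, the planktonic frog recruitment failure, the carp range expansion, the invasive otter habitat loss.
2 steps out: the benthic sedge range expansion, the migratory zooplankton recruitment failure, the native sedge recruitment failure.
3 steps out: the native bass habitat loss, the juvenile algae recruitment failure.
4 steps out: the juvenile frog habitat loss.
5 steps out: the riparian crayfish recruitment failure.
6 steps out: the planktonic trout collapse, the seasonal macrophyte population surge.
Not reachable from it: the riparian mayfly recruitment failure, the juvenile mayfly die-off.

the benthic sedge range expansion, the carp range expansion, the invasive otter habitat loss, the juvenile algae recruitment failure, the juvenile frog habitat loss, the migratory zooplankton recruitment failure, the native bass habitat loss, the native sedge recruitment failure, the planktonic frog recruitment failure, the planktonic trout collapse, the riparian crayfish recruitment failure, the seasonal macrophyte population surge, the seasonal sedge displacement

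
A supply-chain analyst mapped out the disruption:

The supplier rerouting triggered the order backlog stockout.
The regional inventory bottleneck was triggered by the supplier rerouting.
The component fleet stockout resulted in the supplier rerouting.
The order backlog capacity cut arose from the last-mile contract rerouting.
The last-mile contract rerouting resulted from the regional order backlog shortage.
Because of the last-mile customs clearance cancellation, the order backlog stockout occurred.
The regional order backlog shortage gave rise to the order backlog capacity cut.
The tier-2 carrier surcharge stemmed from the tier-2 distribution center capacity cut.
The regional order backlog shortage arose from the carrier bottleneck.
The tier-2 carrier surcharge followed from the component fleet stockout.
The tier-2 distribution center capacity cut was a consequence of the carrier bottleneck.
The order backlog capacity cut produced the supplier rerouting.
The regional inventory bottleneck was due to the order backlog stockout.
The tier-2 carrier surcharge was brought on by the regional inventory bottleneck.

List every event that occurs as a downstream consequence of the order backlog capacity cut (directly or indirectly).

the order backlog stockout, the regional inventory bottleneck, the supplier rerouting, the tier-2 carrier surcharge

Direct effects: the supplier rerouting.
2 steps out: the order backlog stockout, the regional inventory bottleneck.
3 steps out: the tier-2 carrier surcharge.
Not reachable from it: the component fleet stockout, the carrier bottleneck, the regional order backlog shortage, the last-mile customs clearance cancellation, the tier-2 distribution center capacity cut, the last-mile contract rerouting.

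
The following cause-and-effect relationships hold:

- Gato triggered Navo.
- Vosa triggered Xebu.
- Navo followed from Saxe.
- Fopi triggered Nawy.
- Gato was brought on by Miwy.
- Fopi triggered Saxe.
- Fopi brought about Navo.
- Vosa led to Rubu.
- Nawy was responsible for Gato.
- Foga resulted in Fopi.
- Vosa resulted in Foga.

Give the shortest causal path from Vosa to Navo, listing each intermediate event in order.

Vosa → Foga → Fopi → Navo

Vosa → Foga
Foga → Fopi
Fopi → Navo
Length: 3 steps.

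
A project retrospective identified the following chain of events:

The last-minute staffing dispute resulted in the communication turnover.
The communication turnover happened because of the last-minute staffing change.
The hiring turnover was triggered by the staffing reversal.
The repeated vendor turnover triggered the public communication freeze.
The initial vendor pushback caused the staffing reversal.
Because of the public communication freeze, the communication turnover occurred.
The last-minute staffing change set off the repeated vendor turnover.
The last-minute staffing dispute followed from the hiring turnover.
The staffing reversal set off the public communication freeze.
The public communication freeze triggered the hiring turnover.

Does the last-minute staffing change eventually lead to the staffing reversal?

The last-minute staffing change leads to the repeated vendor turnover, the public communication freeze, the hiring turnover, the last-minute staffing dispute, the communication turnover; the staffing reversal is not among them.

No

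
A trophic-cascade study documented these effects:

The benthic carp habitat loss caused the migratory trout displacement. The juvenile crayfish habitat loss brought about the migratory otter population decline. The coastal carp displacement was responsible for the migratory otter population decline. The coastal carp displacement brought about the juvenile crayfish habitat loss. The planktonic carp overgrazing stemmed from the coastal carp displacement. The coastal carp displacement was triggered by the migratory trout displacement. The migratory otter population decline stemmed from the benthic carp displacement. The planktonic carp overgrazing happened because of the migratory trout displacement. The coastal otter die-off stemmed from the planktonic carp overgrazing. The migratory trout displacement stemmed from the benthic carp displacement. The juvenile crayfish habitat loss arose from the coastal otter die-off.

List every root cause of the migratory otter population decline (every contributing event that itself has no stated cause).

the benthic carp displacement, the benthic carp habitat loss

Tracing upstream from the migratory otter population decline: the migratory otter population decline ← the benthic carp displacement.
A separate upstream branch: the migratory otter population decline ← the coastal carp displacement ← the migratory trout displacement ← the benthic carp habitat loss.
Each of those chain origins has no stated cause.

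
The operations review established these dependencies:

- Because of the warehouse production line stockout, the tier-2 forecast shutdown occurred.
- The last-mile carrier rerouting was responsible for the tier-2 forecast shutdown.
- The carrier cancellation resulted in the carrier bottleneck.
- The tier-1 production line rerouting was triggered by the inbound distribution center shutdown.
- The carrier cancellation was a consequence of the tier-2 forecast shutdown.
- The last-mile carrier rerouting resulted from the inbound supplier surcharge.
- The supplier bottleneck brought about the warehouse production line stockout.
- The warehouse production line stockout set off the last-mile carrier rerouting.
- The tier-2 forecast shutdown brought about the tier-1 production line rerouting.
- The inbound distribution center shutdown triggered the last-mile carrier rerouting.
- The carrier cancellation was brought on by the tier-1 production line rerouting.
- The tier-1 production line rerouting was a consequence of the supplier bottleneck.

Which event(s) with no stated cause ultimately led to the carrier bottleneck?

the inbound distribution center shutdown, the inbound supplier surcharge, the supplier bottleneck

Tracing upstream from the carrier bottleneck: the carrier bottleneck ← the carrier cancellation ← the tier-2 forecast shutdown ← the last-mile carrier rerouting ← the inbound supplier surcharge.
A separate upstream branch: the carrier bottleneck ← the carrier cancellation ← the tier-1 production line rerouting ← the supplier bottleneck.
A separate upstream branch: the carrier bottleneck ← the carrier cancellation ← the tier-1 production line rerouting ← the inbound distribution center shutdown.
Each of those chain origins has no stated cause.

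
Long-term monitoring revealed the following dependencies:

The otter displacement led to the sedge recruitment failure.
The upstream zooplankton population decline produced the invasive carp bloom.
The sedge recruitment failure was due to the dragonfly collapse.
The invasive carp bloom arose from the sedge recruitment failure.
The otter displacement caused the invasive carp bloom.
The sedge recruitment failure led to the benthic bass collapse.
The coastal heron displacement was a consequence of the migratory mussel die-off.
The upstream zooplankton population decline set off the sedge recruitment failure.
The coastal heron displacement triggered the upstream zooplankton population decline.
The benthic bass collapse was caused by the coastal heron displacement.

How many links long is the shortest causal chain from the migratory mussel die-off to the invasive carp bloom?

3

Shortest chain: the migratory mussel die-off → the coastal heron displacement → the upstream zooplankton population decline → the invasive carp bloom.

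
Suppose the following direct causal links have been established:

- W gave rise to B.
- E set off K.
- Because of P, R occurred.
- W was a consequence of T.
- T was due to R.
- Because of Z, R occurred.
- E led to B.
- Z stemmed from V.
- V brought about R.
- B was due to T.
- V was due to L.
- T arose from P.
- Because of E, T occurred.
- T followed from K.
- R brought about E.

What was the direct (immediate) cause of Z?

Upstream contributors include L, but only V feeds directly into Z.

V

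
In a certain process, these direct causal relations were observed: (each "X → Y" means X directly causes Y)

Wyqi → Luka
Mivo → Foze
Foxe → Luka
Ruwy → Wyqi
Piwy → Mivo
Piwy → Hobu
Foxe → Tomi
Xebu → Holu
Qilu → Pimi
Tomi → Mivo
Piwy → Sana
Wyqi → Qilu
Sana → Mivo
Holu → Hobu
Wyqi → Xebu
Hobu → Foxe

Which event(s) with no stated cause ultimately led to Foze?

Tracing upstream from Foze: Foze ← Mivo ← Tomi ← Foxe ← Hobu ← Holu ← Xebu ← Wyqi ← Ruwy.
A separate upstream branch: Foze ← Mivo ← Piwy.
Each of those chain origins has no stated cause.

Piwy, Ruwy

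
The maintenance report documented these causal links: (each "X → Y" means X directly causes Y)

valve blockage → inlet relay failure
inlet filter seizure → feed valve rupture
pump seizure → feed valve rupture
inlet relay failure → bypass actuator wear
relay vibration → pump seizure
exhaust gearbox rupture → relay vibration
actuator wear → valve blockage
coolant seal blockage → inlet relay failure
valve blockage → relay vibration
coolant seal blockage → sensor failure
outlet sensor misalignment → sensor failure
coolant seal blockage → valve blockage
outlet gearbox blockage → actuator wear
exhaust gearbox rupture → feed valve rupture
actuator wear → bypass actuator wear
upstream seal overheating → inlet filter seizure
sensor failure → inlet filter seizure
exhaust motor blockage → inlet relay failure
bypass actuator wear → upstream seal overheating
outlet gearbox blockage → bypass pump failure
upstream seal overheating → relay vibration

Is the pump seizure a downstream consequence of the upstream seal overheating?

There is a causal chain: the upstream seal overheating → the relay vibration → the pump seizure.

Yes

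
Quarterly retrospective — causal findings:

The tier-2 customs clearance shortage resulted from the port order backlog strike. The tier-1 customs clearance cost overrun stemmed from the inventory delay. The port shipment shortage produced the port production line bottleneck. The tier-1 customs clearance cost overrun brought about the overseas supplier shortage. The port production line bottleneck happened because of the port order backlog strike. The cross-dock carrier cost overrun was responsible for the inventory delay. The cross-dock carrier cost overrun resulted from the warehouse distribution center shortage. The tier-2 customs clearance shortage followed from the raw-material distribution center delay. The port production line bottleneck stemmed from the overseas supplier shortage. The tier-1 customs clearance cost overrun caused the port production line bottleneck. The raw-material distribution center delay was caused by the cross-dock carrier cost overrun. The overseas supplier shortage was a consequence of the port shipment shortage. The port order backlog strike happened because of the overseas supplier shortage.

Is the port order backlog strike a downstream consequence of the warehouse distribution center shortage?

There is a causal chain: the warehouse distribution center shortage → the cross-dock carrier cost overrun → the inventory delay → the tier-1 customs clearance cost overrun → the overseas supplier shortage → the port order backlog strike.

Yes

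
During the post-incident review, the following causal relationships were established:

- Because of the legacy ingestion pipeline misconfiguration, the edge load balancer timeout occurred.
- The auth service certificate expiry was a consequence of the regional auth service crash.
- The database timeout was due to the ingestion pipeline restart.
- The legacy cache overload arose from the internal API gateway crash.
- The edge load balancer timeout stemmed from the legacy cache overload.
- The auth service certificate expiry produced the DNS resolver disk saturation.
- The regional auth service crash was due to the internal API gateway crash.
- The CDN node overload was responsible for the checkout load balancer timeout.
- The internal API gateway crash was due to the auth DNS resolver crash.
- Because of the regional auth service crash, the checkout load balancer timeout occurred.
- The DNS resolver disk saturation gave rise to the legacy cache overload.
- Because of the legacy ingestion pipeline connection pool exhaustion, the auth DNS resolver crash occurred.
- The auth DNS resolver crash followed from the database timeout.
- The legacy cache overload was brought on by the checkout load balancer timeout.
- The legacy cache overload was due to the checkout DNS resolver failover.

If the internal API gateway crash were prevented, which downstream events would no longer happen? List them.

the DNS resolver disk saturation, the auth service certificate expiry, the regional auth service crash

Downstream of the internal API gateway crash: the regional auth service crash, the auth service certificate expiry, the DNS resolver disk saturation, the checkout load balancer timeout, the legacy cache overload, the edge load balancer timeout.
Of those, still caused via another path: the checkout load balancer timeout, the legacy cache overload, the edge load balancer timeout.
The remainder have no surviving cause.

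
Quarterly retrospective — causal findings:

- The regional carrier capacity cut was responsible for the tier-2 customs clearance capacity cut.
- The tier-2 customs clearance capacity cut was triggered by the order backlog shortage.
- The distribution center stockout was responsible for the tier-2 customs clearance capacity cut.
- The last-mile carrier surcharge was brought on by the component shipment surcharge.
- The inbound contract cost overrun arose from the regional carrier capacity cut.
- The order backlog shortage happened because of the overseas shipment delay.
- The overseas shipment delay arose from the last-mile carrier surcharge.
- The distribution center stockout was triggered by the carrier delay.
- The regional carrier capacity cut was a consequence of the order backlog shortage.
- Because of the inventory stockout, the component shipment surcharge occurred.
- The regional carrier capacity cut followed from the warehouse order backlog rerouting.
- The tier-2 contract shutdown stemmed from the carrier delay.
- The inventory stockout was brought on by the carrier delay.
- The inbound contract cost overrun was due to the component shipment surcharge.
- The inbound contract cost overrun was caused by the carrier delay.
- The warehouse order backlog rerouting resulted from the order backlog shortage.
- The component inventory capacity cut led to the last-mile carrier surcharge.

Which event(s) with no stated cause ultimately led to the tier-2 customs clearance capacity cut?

the carrier delay, the component inventory capacity cut

Tracing upstream from the tier-2 customs clearance capacity cut: the tier-2 customs clearance capacity cut ← the distribution center stockout ← the carrier delay.
A separate upstream branch: the tier-2 customs clearance capacity cut ← the order backlog shortage ← the overseas shipment delay ← the last-mile carrier surcharge ← the component inventory capacity cut.
Each of those chain origins has no stated cause.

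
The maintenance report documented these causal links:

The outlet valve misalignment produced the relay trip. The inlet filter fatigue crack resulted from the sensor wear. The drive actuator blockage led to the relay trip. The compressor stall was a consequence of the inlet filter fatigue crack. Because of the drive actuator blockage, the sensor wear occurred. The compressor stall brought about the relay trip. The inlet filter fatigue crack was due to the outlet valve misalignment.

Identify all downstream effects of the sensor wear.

the compressor stall, the inlet filter fatigue crack, the relay trip

Direct effects: the inlet filter fatigue crack.
2 steps out: the compressor stall.
3 steps out: the relay trip.
Not reachable from it: the drive actuator blockage, the outlet valve misalignment.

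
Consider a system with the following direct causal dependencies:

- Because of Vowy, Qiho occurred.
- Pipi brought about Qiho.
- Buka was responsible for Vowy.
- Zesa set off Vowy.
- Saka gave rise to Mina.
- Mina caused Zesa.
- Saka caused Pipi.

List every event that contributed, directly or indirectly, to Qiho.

Buka, Mina, Pipi, Saka, Vowy, Zesa

Immediate causes of Qiho: Vowy, Pipi.
Further upstream: Saka, Mina, Zesa, Buka.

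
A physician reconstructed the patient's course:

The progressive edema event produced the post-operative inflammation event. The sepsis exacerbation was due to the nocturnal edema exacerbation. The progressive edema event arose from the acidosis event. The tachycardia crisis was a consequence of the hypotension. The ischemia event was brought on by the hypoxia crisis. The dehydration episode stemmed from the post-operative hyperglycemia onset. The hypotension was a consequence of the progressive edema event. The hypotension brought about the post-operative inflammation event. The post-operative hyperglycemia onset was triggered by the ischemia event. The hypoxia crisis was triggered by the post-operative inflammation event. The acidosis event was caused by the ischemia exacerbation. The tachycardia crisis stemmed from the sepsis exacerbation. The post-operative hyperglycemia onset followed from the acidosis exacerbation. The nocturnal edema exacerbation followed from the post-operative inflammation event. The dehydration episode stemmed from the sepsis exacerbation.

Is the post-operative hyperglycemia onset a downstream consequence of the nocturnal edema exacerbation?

The nocturnal edema exacerbation leads to the sepsis exacerbation, the tachycardia crisis, the dehydration episode; the post-operative hyperglycemia onset is not among them.

No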